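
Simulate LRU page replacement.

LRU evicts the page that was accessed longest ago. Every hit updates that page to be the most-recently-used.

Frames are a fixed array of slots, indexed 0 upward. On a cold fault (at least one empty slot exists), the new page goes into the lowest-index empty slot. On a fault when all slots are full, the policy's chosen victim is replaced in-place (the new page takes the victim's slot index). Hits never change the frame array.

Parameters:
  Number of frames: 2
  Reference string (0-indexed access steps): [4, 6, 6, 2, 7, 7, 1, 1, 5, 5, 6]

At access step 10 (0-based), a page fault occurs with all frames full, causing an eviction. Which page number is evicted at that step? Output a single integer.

Step 0: ref 4 -> FAULT, frames=[4,-]
Step 1: ref 6 -> FAULT, frames=[4,6]
Step 2: ref 6 -> HIT, frames=[4,6]
Step 3: ref 2 -> FAULT, evict 4, frames=[2,6]
Step 4: ref 7 -> FAULT, evict 6, frames=[2,7]
Step 5: ref 7 -> HIT, frames=[2,7]
Step 6: ref 1 -> FAULT, evict 2, frames=[1,7]
Step 7: ref 1 -> HIT, frames=[1,7]
Step 8: ref 5 -> FAULT, evict 7, frames=[1,5]
Step 9: ref 5 -> HIT, frames=[1,5]
Step 10: ref 6 -> FAULT, evict 1, frames=[6,5]
At step 10: evicted page 1

Answer: 1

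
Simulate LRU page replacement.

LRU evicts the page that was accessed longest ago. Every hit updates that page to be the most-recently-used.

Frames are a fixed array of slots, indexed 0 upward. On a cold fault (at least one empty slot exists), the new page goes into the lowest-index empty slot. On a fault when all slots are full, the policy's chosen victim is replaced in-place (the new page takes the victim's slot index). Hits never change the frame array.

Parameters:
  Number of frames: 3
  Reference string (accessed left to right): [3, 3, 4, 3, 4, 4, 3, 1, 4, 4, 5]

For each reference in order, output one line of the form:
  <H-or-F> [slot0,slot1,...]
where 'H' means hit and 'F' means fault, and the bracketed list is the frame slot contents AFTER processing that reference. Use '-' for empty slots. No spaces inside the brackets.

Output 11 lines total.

F [3,-,-]
H [3,-,-]
F [3,4,-]
H [3,4,-]
H [3,4,-]
H [3,4,-]
H [3,4,-]
F [3,4,1]
H [3,4,1]
H [3,4,1]
F [5,4,1]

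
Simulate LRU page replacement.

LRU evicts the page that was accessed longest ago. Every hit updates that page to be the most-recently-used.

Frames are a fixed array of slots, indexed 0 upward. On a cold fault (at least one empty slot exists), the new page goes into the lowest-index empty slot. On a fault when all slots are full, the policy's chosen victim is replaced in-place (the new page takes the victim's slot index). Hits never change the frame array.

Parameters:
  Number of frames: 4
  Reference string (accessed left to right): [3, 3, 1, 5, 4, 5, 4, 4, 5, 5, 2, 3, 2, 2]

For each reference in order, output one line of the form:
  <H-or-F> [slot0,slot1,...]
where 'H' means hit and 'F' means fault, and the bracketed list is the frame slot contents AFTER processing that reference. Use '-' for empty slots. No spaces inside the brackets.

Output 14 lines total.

F [3,-,-,-]
H [3,-,-,-]
F [3,1,-,-]
F [3,1,5,-]
F [3,1,5,4]
H [3,1,5,4]
H [3,1,5,4]
H [3,1,5,4]
H [3,1,5,4]
H [3,1,5,4]
F [2,1,5,4]
F [2,3,5,4]
H [2,3,5,4]
H [2,3,5,4]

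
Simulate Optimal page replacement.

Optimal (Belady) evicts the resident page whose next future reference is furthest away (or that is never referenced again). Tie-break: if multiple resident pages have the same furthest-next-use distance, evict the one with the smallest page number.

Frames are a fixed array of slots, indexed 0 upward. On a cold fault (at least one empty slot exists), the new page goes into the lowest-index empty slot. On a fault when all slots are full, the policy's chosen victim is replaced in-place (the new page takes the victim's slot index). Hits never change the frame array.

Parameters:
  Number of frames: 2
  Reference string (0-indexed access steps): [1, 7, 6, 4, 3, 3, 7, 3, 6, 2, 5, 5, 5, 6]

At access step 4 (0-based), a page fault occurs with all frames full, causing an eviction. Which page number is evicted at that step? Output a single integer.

Answer: 4

Derivation:
Step 0: ref 1 -> FAULT, frames=[1,-]
Step 1: ref 7 -> FAULT, frames=[1,7]
Step 2: ref 6 -> FAULT, evict 1, frames=[6,7]
Step 3: ref 4 -> FAULT, evict 6, frames=[4,7]
Step 4: ref 3 -> FAULT, evict 4, frames=[3,7]
At step 4: evicted page 4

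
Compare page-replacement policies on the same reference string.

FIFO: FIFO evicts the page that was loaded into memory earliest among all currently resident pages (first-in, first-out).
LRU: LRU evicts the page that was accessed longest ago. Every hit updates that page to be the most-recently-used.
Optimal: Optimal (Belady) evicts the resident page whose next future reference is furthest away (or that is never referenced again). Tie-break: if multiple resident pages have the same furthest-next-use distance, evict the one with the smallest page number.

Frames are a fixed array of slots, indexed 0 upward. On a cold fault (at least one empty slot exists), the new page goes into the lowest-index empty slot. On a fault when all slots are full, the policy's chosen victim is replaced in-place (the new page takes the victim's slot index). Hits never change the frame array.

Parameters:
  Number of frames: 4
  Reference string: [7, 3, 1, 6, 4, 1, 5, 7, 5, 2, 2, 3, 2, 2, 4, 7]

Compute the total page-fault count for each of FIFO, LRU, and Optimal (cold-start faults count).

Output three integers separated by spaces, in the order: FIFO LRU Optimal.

--- FIFO ---
  step 0: ref 7 -> FAULT, frames=[7,-,-,-] (faults so far: 1)
  step 1: ref 3 -> FAULT, frames=[7,3,-,-] (faults so far: 2)
  step 2: ref 1 -> FAULT, frames=[7,3,1,-] (faults so far: 3)
  step 3: ref 6 -> FAULT, frames=[7,3,1,6] (faults so far: 4)
  step 4: ref 4 -> FAULT, evict 7, frames=[4,3,1,6] (faults so far: 5)
  step 5: ref 1 -> HIT, frames=[4,3,1,6] (faults so far: 5)
  step 6: ref 5 -> FAULT, evict 3, frames=[4,5,1,6] (faults so far: 6)
  step 7: ref 7 -> FAULT, evict 1, frames=[4,5,7,6] (faults so far: 7)
  step 8: ref 5 -> HIT, frames=[4,5,7,6] (faults so far: 7)
  step 9: ref 2 -> FAULT, evict 6, frames=[4,5,7,2] (faults so far: 8)
  step 10: ref 2 -> HIT, frames=[4,5,7,2] (faults so far: 8)
  step 11: ref 3 -> FAULT, evict 4, frames=[3,5,7,2] (faults so far: 9)
  step 12: ref 2 -> HIT, frames=[3,5,7,2] (faults so far: 9)
  step 13: ref 2 -> HIT, frames=[3,5,7,2] (faults so far: 9)
  step 14: ref 4 -> FAULT, evict 5, frames=[3,4,7,2] (faults so far: 10)
  step 15: ref 7 -> HIT, frames=[3,4,7,2] (faults so far: 10)
  FIFO total faults: 10
--- LRU ---
  step 0: ref 7 -> FAULT, frames=[7,-,-,-] (faults so far: 1)
  step 1: ref 3 -> FAULT, frames=[7,3,-,-] (faults so far: 2)
  step 2: ref 1 -> FAULT, frames=[7,3,1,-] (faults so far: 3)
  step 3: ref 6 -> FAULT, frames=[7,3,1,6] (faults so far: 4)
  step 4: ref 4 -> FAULT, evict 7, frames=[4,3,1,6] (faults so far: 5)
  step 5: ref 1 -> HIT, frames=[4,3,1,6] (faults so far: 5)
  step 6: ref 5 -> FAULT, evict 3, frames=[4,5,1,6] (faults so far: 6)
  step 7: ref 7 -> FAULT, evict 6, frames=[4,5,1,7] (faults so far: 7)
  step 8: ref 5 -> HIT, frames=[4,5,1,7] (faults so far: 7)
  step 9: ref 2 -> FAULT, evict 4, frames=[2,5,1,7] (faults so far: 8)
  step 10: ref 2 -> HIT, frames=[2,5,1,7] (faults so far: 8)
  step 11: ref 3 -> FAULT, evict 1, frames=[2,5,3,7] (faults so far: 9)
  step 12: ref 2 -> HIT, frames=[2,5,3,7] (faults so far: 9)
  step 13: ref 2 -> HIT, frames=[2,5,3,7] (faults so far: 9)
  step 14: ref 4 -> FAULT, evict 7, frames=[2,5,3,4] (faults so far: 10)
  step 15: ref 7 -> FAULT, evict 5, frames=[2,7,3,4] (faults so far: 11)
  LRU total faults: 11
--- Optimal ---
  step 0: ref 7 -> FAULT, frames=[7,-,-,-] (faults so far: 1)
  step 1: ref 3 -> FAULT, frames=[7,3,-,-] (faults so far: 2)
  step 2: ref 1 -> FAULT, frames=[7,3,1,-] (faults so far: 3)
  step 3: ref 6 -> FAULT, frames=[7,3,1,6] (faults so far: 4)
  step 4: ref 4 -> FAULT, evict 6, frames=[7,3,1,4] (faults so far: 5)
  step 5: ref 1 -> HIT, frames=[7,3,1,4] (faults so far: 5)
  step 6: ref 5 -> FAULT, evict 1, frames=[7,3,5,4] (faults so far: 6)
  step 7: ref 7 -> HIT, frames=[7,3,5,4] (faults so far: 6)
  step 8: ref 5 -> HIT, frames=[7,3,5,4] (faults so far: 6)
  step 9: ref 2 -> FAULT, evict 5, frames=[7,3,2,4] (faults so far: 7)
  step 10: ref 2 -> HIT, frames=[7,3,2,4] (faults so far: 7)
  step 11: ref 3 -> HIT, frames=[7,3,2,4] (faults so far: 7)
  step 12: ref 2 -> HIT, frames=[7,3,2,4] (faults so far: 7)
  step 13: ref 2 -> HIT, frames=[7,3,2,4] (faults so far: 7)
  step 14: ref 4 -> HIT, frames=[7,3,2,4] (faults so far: 7)
  step 15: ref 7 -> HIT, frames=[7,3,2,4] (faults so far: 7)
  Optimal total faults: 7

Answer: 10 11 7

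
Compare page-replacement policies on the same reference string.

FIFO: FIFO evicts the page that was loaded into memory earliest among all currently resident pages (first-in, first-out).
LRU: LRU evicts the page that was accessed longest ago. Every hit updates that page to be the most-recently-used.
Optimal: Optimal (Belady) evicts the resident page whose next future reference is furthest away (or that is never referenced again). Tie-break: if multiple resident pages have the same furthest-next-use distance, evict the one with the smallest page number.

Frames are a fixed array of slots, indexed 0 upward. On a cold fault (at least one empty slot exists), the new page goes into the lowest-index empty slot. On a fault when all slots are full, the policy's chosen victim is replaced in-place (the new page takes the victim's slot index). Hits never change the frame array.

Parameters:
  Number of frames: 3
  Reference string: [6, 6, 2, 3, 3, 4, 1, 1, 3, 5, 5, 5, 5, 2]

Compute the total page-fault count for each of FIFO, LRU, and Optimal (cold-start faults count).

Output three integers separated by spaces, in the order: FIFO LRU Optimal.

--- FIFO ---
  step 0: ref 6 -> FAULT, frames=[6,-,-] (faults so far: 1)
  step 1: ref 6 -> HIT, frames=[6,-,-] (faults so far: 1)
  step 2: ref 2 -> FAULT, frames=[6,2,-] (faults so far: 2)
  step 3: ref 3 -> FAULT, frames=[6,2,3] (faults so far: 3)
  step 4: ref 3 -> HIT, frames=[6,2,3] (faults so far: 3)
  step 5: ref 4 -> FAULT, evict 6, frames=[4,2,3] (faults so far: 4)
  step 6: ref 1 -> FAULT, evict 2, frames=[4,1,3] (faults so far: 5)
  step 7: ref 1 -> HIT, frames=[4,1,3] (faults so far: 5)
  step 8: ref 3 -> HIT, frames=[4,1,3] (faults so far: 5)
  step 9: ref 5 -> FAULT, evict 3, frames=[4,1,5] (faults so far: 6)
  step 10: ref 5 -> HIT, frames=[4,1,5] (faults so far: 6)
  step 11: ref 5 -> HIT, frames=[4,1,5] (faults so far: 6)
  step 12: ref 5 -> HIT, frames=[4,1,5] (faults so far: 6)
  step 13: ref 2 -> FAULT, evict 4, frames=[2,1,5] (faults so far: 7)
  FIFO total faults: 7
--- LRU ---
  step 0: ref 6 -> FAULT, frames=[6,-,-] (faults so far: 1)
  step 1: ref 6 -> HIT, frames=[6,-,-] (faults so far: 1)
  step 2: ref 2 -> FAULT, frames=[6,2,-] (faults so far: 2)
  step 3: ref 3 -> FAULT, frames=[6,2,3] (faults so far: 3)
  step 4: ref 3 -> HIT, frames=[6,2,3] (faults so far: 3)
  step 5: ref 4 -> FAULT, evict 6, frames=[4,2,3] (faults so far: 4)
  step 6: ref 1 -> FAULT, evict 2, frames=[4,1,3] (faults so far: 5)
  step 7: ref 1 -> HIT, frames=[4,1,3] (faults so far: 5)
  step 8: ref 3 -> HIT, frames=[4,1,3] (faults so far: 5)
  step 9: ref 5 -> FAULT, evict 4, frames=[5,1,3] (faults so far: 6)
  step 10: ref 5 -> HIT, frames=[5,1,3] (faults so far: 6)
  step 11: ref 5 -> HIT, frames=[5,1,3] (faults so far: 6)
  step 12: ref 5 -> HIT, frames=[5,1,3] (faults so far: 6)
  step 13: ref 2 -> FAULT, evict 1, frames=[5,2,3] (faults so far: 7)
  LRU total faults: 7
--- Optimal ---
  step 0: ref 6 -> FAULT, frames=[6,-,-] (faults so far: 1)
  step 1: ref 6 -> HIT, frames=[6,-,-] (faults so far: 1)
  step 2: ref 2 -> FAULT, frames=[6,2,-] (faults so far: 2)
  step 3: ref 3 -> FAULT, frames=[6,2,3] (faults so far: 3)
  step 4: ref 3 -> HIT, frames=[6,2,3] (faults so far: 3)
  step 5: ref 4 -> FAULT, evict 6, frames=[4,2,3] (faults so far: 4)
  step 6: ref 1 -> FAULT, evict 4, frames=[1,2,3] (faults so far: 5)
  step 7: ref 1 -> HIT, frames=[1,2,3] (faults so far: 5)
  step 8: ref 3 -> HIT, frames=[1,2,3] (faults so far: 5)
  step 9: ref 5 -> FAULT, evict 1, frames=[5,2,3] (faults so far: 6)
  step 10: ref 5 -> HIT, frames=[5,2,3] (faults so far: 6)
  step 11: ref 5 -> HIT, frames=[5,2,3] (faults so far: 6)
  step 12: ref 5 -> HIT, frames=[5,2,3] (faults so far: 6)
  step 13: ref 2 -> HIT, frames=[5,2,3] (faults so far: 6)
  Optimal total faults: 6

Answer: 7 7 6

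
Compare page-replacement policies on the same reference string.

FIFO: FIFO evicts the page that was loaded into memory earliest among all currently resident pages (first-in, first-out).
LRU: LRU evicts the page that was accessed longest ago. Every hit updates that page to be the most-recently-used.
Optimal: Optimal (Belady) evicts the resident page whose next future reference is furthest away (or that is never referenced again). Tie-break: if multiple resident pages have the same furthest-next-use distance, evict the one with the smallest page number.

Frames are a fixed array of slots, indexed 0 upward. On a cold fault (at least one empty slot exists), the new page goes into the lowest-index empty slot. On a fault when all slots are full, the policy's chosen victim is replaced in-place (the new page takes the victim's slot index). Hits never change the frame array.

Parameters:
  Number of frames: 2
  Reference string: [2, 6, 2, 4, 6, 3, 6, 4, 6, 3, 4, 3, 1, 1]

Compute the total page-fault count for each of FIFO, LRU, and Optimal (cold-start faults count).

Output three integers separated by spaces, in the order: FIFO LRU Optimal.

--- FIFO ---
  step 0: ref 2 -> FAULT, frames=[2,-] (faults so far: 1)
  step 1: ref 6 -> FAULT, frames=[2,6] (faults so far: 2)
  step 2: ref 2 -> HIT, frames=[2,6] (faults so far: 2)
  step 3: ref 4 -> FAULT, evict 2, frames=[4,6] (faults so far: 3)
  step 4: ref 6 -> HIT, frames=[4,6] (faults so far: 3)
  step 5: ref 3 -> FAULT, evict 6, frames=[4,3] (faults so far: 4)
  step 6: ref 6 -> FAULT, evict 4, frames=[6,3] (faults so far: 5)
  step 7: ref 4 -> FAULT, evict 3, frames=[6,4] (faults so far: 6)
  step 8: ref 6 -> HIT, frames=[6,4] (faults so far: 6)
  step 9: ref 3 -> FAULT, evict 6, frames=[3,4] (faults so far: 7)
  step 10: ref 4 -> HIT, frames=[3,4] (faults so far: 7)
  step 11: ref 3 -> HIT, frames=[3,4] (faults so far: 7)
  step 12: ref 1 -> FAULT, evict 4, frames=[3,1] (faults so far: 8)
  step 13: ref 1 -> HIT, frames=[3,1] (faults so far: 8)
  FIFO total faults: 8
--- LRU ---
  step 0: ref 2 -> FAULT, frames=[2,-] (faults so far: 1)
  step 1: ref 6 -> FAULT, frames=[2,6] (faults so far: 2)
  step 2: ref 2 -> HIT, frames=[2,6] (faults so far: 2)
  step 3: ref 4 -> FAULT, evict 6, frames=[2,4] (faults so far: 3)
  step 4: ref 6 -> FAULT, evict 2, frames=[6,4] (faults so far: 4)
  step 5: ref 3 -> FAULT, evict 4, frames=[6,3] (faults so far: 5)
  step 6: ref 6 -> HIT, frames=[6,3] (faults so far: 5)
  step 7: ref 4 -> FAULT, evict 3, frames=[6,4] (faults so far: 6)
  step 8: ref 6 -> HIT, frames=[6,4] (faults so far: 6)
  step 9: ref 3 -> FAULT, evict 4, frames=[6,3] (faults so far: 7)
  step 10: ref 4 -> FAULT, evict 6, frames=[4,3] (faults so far: 8)
  step 11: ref 3 -> HIT, frames=[4,3] (faults so far: 8)
  step 12: ref 1 -> FAULT, evict 4, frames=[1,3] (faults so far: 9)
  step 13: ref 1 -> HIT, frames=[1,3] (faults so far: 9)
  LRU total faults: 9
--- Optimal ---
  step 0: ref 2 -> FAULT, frames=[2,-] (faults so far: 1)
  step 1: ref 6 -> FAULT, frames=[2,6] (faults so far: 2)
  step 2: ref 2 -> HIT, frames=[2,6] (faults so far: 2)
  step 3: ref 4 -> FAULT, evict 2, frames=[4,6] (faults so far: 3)
  step 4: ref 6 -> HIT, frames=[4,6] (faults so far: 3)
  step 5: ref 3 -> FAULT, evict 4, frames=[3,6] (faults so far: 4)
  step 6: ref 6 -> HIT, frames=[3,6] (faults so far: 4)
  step 7: ref 4 -> FAULT, evict 3, frames=[4,6] (faults so far: 5)
  step 8: ref 6 -> HIT, frames=[4,6] (faults so far: 5)
  step 9: ref 3 -> FAULT, evict 6, frames=[4,3] (faults so far: 6)
  step 10: ref 4 -> HIT, frames=[4,3] (faults so far: 6)
  step 11: ref 3 -> HIT, frames=[4,3] (faults so far: 6)
  step 12: ref 1 -> FAULT, evict 3, frames=[4,1] (faults so far: 7)
  step 13: ref 1 -> HIT, frames=[4,1] (faults so far: 7)
  Optimal total faults: 7

Answer: 8 9 7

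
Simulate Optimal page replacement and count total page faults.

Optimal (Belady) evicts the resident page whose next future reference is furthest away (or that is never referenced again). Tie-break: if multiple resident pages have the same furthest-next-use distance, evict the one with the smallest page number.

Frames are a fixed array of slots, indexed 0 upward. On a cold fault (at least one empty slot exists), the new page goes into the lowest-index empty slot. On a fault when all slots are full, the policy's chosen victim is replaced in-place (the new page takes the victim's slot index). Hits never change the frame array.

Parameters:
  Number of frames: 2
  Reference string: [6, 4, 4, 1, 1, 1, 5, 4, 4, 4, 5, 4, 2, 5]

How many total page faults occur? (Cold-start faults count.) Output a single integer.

Step 0: ref 6 → FAULT, frames=[6,-]
Step 1: ref 4 → FAULT, frames=[6,4]
Step 2: ref 4 → HIT, frames=[6,4]
Step 3: ref 1 → FAULT (evict 6), frames=[1,4]
Step 4: ref 1 → HIT, frames=[1,4]
Step 5: ref 1 → HIT, frames=[1,4]
Step 6: ref 5 → FAULT (evict 1), frames=[5,4]
Step 7: ref 4 → HIT, frames=[5,4]
Step 8: ref 4 → HIT, frames=[5,4]
Step 9: ref 4 → HIT, frames=[5,4]
Step 10: ref 5 → HIT, frames=[5,4]
Step 11: ref 4 → HIT, frames=[5,4]
Step 12: ref 2 → FAULT (evict 4), frames=[5,2]
Step 13: ref 5 → HIT, frames=[5,2]
Total faults: 5

Answer: 5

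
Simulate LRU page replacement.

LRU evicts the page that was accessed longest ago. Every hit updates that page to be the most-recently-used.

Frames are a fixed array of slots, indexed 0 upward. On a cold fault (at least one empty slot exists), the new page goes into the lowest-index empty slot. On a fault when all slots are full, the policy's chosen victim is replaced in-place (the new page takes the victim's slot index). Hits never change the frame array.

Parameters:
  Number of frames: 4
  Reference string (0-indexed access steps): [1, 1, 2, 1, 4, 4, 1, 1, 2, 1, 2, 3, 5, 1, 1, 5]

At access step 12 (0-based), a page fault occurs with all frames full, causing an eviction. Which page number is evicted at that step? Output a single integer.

Answer: 4

Derivation:
Step 0: ref 1 -> FAULT, frames=[1,-,-,-]
Step 1: ref 1 -> HIT, frames=[1,-,-,-]
Step 2: ref 2 -> FAULT, frames=[1,2,-,-]
Step 3: ref 1 -> HIT, frames=[1,2,-,-]
Step 4: ref 4 -> FAULT, frames=[1,2,4,-]
Step 5: ref 4 -> HIT, frames=[1,2,4,-]
Step 6: ref 1 -> HIT, frames=[1,2,4,-]
Step 7: ref 1 -> HIT, frames=[1,2,4,-]
Step 8: ref 2 -> HIT, frames=[1,2,4,-]
Step 9: ref 1 -> HIT, frames=[1,2,4,-]
Step 10: ref 2 -> HIT, frames=[1,2,4,-]
Step 11: ref 3 -> FAULT, frames=[1,2,4,3]
Step 12: ref 5 -> FAULT, evict 4, frames=[1,2,5,3]
At step 12: evicted page 4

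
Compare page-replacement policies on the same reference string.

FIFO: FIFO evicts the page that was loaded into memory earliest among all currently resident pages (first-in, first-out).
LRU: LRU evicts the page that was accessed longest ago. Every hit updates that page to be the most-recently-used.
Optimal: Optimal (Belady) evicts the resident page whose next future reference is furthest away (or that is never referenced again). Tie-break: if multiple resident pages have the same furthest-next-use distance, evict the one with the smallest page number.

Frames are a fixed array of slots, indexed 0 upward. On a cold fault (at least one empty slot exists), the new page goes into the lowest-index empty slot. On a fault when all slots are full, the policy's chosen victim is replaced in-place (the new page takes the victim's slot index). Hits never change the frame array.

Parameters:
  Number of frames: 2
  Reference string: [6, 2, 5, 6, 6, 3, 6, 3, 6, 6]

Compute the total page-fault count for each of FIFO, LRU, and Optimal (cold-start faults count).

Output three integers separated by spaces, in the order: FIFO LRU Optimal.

--- FIFO ---
  step 0: ref 6 -> FAULT, frames=[6,-] (faults so far: 1)
  step 1: ref 2 -> FAULT, frames=[6,2] (faults so far: 2)
  step 2: ref 5 -> FAULT, evict 6, frames=[5,2] (faults so far: 3)
  step 3: ref 6 -> FAULT, evict 2, frames=[5,6] (faults so far: 4)
  step 4: ref 6 -> HIT, frames=[5,6] (faults so far: 4)
  step 5: ref 3 -> FAULT, evict 5, frames=[3,6] (faults so far: 5)
  step 6: ref 6 -> HIT, frames=[3,6] (faults so far: 5)
  step 7: ref 3 -> HIT, frames=[3,6] (faults so far: 5)
  step 8: ref 6 -> HIT, frames=[3,6] (faults so far: 5)
  step 9: ref 6 -> HIT, frames=[3,6] (faults so far: 5)
  FIFO total faults: 5
--- LRU ---
  step 0: ref 6 -> FAULT, frames=[6,-] (faults so far: 1)
  step 1: ref 2 -> FAULT, frames=[6,2] (faults so far: 2)
  step 2: ref 5 -> FAULT, evict 6, frames=[5,2] (faults so far: 3)
  step 3: ref 6 -> FAULT, evict 2, frames=[5,6] (faults so far: 4)
  step 4: ref 6 -> HIT, frames=[5,6] (faults so far: 4)
  step 5: ref 3 -> FAULT, evict 5, frames=[3,6] (faults so far: 5)
  step 6: ref 6 -> HIT, frames=[3,6] (faults so far: 5)
  step 7: ref 3 -> HIT, frames=[3,6] (faults so far: 5)
  step 8: ref 6 -> HIT, frames=[3,6] (faults so far: 5)
  step 9: ref 6 -> HIT, frames=[3,6] (faults so far: 5)
  LRU total faults: 5
--- Optimal ---
  step 0: ref 6 -> FAULT, frames=[6,-] (faults so far: 1)
  step 1: ref 2 -> FAULT, frames=[6,2] (faults so far: 2)
  step 2: ref 5 -> FAULT, evict 2, frames=[6,5] (faults so far: 3)
  step 3: ref 6 -> HIT, frames=[6,5] (faults so far: 3)
  step 4: ref 6 -> HIT, frames=[6,5] (faults so far: 3)
  step 5: ref 3 -> FAULT, evict 5, frames=[6,3] (faults so far: 4)
  step 6: ref 6 -> HIT, frames=[6,3] (faults so far: 4)
  step 7: ref 3 -> HIT, frames=[6,3] (faults so far: 4)
  step 8: ref 6 -> HIT, frames=[6,3] (faults so far: 4)
  step 9: ref 6 -> HIT, frames=[6,3] (faults so far: 4)
  Optimal total faults: 4

Answer: 5 5 4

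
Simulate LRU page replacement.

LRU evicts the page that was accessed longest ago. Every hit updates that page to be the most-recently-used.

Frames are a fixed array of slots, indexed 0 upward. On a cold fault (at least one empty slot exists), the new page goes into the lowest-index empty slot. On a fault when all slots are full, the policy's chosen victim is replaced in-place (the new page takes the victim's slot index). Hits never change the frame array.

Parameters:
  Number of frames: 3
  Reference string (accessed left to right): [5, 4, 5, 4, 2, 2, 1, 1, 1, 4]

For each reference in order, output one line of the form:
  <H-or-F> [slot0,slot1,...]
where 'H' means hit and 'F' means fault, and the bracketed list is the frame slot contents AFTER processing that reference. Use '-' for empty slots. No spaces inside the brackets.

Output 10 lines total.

F [5,-,-]
F [5,4,-]
H [5,4,-]
H [5,4,-]
F [5,4,2]
H [5,4,2]
F [1,4,2]
H [1,4,2]
H [1,4,2]
H [1,4,2]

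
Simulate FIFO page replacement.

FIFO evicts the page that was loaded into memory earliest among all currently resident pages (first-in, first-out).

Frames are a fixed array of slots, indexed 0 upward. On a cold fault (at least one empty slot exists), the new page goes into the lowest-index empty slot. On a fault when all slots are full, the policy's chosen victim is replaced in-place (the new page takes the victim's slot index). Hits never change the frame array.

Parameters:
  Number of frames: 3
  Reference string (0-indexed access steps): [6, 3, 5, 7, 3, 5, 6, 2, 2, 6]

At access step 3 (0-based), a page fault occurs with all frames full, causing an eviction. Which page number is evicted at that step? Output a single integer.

Answer: 6

Derivation:
Step 0: ref 6 -> FAULT, frames=[6,-,-]
Step 1: ref 3 -> FAULT, frames=[6,3,-]
Step 2: ref 5 -> FAULT, frames=[6,3,5]
Step 3: ref 7 -> FAULT, evict 6, frames=[7,3,5]
At step 3: evicted page 6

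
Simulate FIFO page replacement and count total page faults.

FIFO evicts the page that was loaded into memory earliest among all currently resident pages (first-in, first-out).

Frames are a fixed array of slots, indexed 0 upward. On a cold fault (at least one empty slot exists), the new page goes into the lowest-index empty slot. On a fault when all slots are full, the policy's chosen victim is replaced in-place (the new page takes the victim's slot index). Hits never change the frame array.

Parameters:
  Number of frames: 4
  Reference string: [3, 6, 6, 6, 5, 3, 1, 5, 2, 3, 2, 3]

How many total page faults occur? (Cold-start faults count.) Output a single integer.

Answer: 6

Derivation:
Step 0: ref 3 → FAULT, frames=[3,-,-,-]
Step 1: ref 6 → FAULT, frames=[3,6,-,-]
Step 2: ref 6 → HIT, frames=[3,6,-,-]
Step 3: ref 6 → HIT, frames=[3,6,-,-]
Step 4: ref 5 → FAULT, frames=[3,6,5,-]
Step 5: ref 3 → HIT, frames=[3,6,5,-]
Step 6: ref 1 → FAULT, frames=[3,6,5,1]
Step 7: ref 5 → HIT, frames=[3,6,5,1]
Step 8: ref 2 → FAULT (evict 3), frames=[2,6,5,1]
Step 9: ref 3 → FAULT (evict 6), frames=[2,3,5,1]
Step 10: ref 2 → HIT, frames=[2,3,5,1]
Step 11: ref 3 → HIT, frames=[2,3,5,1]
Total faults: 6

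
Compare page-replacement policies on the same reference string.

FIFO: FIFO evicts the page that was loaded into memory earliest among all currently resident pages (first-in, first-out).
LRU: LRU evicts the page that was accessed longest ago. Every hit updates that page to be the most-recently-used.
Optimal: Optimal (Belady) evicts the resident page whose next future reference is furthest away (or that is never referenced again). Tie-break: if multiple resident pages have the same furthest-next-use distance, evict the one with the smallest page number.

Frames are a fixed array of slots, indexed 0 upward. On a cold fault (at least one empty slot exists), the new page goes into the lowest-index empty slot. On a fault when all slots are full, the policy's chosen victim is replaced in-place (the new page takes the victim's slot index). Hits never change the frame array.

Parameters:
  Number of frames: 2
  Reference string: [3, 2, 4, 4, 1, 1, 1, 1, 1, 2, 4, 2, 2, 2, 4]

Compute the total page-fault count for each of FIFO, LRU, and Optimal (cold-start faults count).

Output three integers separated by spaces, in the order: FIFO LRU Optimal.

Answer: 6 6 5

Derivation:
--- FIFO ---
  step 0: ref 3 -> FAULT, frames=[3,-] (faults so far: 1)
  step 1: ref 2 -> FAULT, frames=[3,2] (faults so far: 2)
  step 2: ref 4 -> FAULT, evict 3, frames=[4,2] (faults so far: 3)
  step 3: ref 4 -> HIT, frames=[4,2] (faults so far: 3)
  step 4: ref 1 -> FAULT, evict 2, frames=[4,1] (faults so far: 4)
  step 5: ref 1 -> HIT, frames=[4,1] (faults so far: 4)
  step 6: ref 1 -> HIT, frames=[4,1] (faults so far: 4)
  step 7: ref 1 -> HIT, frames=[4,1] (faults so far: 4)
  step 8: ref 1 -> HIT, frames=[4,1] (faults so far: 4)
  step 9: ref 2 -> FAULT, evict 4, frames=[2,1] (faults so far: 5)
  step 10: ref 4 -> FAULT, evict 1, frames=[2,4] (faults so far: 6)
  step 11: ref 2 -> HIT, frames=[2,4] (faults so far: 6)
  step 12: ref 2 -> HIT, frames=[2,4] (faults so far: 6)
  step 13: ref 2 -> HIT, frames=[2,4] (faults so far: 6)
  step 14: ref 4 -> HIT, frames=[2,4] (faults so far: 6)
  FIFO total faults: 6
--- LRU ---
  step 0: ref 3 -> FAULT, frames=[3,-] (faults so far: 1)
  step 1: ref 2 -> FAULT, frames=[3,2] (faults so far: 2)
  step 2: ref 4 -> FAULT, evict 3, frames=[4,2] (faults so far: 3)
  step 3: ref 4 -> HIT, frames=[4,2] (faults so far: 3)
  step 4: ref 1 -> FAULT, evict 2, frames=[4,1] (faults so far: 4)
  step 5: ref 1 -> HIT, frames=[4,1] (faults so far: 4)
  step 6: ref 1 -> HIT, frames=[4,1] (faults so far: 4)
  step 7: ref 1 -> HIT, frames=[4,1] (faults so far: 4)
  step 8: ref 1 -> HIT, frames=[4,1] (faults so far: 4)
  step 9: ref 2 -> FAULT, evict 4, frames=[2,1] (faults so far: 5)
  step 10: ref 4 -> FAULT, evict 1, frames=[2,4] (faults so far: 6)
  step 11: ref 2 -> HIT, frames=[2,4] (faults so far: 6)
  step 12: ref 2 -> HIT, frames=[2,4] (faults so far: 6)
  step 13: ref 2 -> HIT, frames=[2,4] (faults so far: 6)
  step 14: ref 4 -> HIT, frames=[2,4] (faults so far: 6)
  LRU total faults: 6
--- Optimal ---
  step 0: ref 3 -> FAULT, frames=[3,-] (faults so far: 1)
  step 1: ref 2 -> FAULT, frames=[3,2] (faults so far: 2)
  step 2: ref 4 -> FAULT, evict 3, frames=[4,2] (faults so far: 3)
  step 3: ref 4 -> HIT, frames=[4,2] (faults so far: 3)
  step 4: ref 1 -> FAULT, evict 4, frames=[1,2] (faults so far: 4)
  step 5: ref 1 -> HIT, frames=[1,2] (faults so far: 4)
  step 6: ref 1 -> HIT, frames=[1,2] (faults so far: 4)
  step 7: ref 1 -> HIT, frames=[1,2] (faults so far: 4)
  step 8: ref 1 -> HIT, frames=[1,2] (faults so far: 4)
  step 9: ref 2 -> HIT, frames=[1,2] (faults so far: 4)
  step 10: ref 4 -> FAULT, evict 1, frames=[4,2] (faults so far: 5)
  step 11: ref 2 -> HIT, frames=[4,2] (faults so far: 5)
  step 12: ref 2 -> HIT, frames=[4,2] (faults so far: 5)
  step 13: ref 2 -> HIT, frames=[4,2] (faults so far: 5)
  step 14: ref 4 -> HIT, frames=[4,2] (faults so far: 5)
  Optimal total faults: 5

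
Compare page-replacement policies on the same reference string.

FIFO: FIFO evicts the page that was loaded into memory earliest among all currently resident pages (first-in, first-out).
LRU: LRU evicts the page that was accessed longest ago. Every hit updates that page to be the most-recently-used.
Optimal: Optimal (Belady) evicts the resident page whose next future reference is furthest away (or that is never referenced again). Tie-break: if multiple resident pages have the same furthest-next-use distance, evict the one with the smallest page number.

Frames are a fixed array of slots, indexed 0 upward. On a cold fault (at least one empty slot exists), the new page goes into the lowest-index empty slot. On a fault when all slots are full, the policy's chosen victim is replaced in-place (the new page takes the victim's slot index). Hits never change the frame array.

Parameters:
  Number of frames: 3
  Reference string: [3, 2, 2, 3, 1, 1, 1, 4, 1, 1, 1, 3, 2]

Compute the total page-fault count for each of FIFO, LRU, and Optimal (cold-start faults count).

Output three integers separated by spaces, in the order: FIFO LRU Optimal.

--- FIFO ---
  step 0: ref 3 -> FAULT, frames=[3,-,-] (faults so far: 1)
  step 1: ref 2 -> FAULT, frames=[3,2,-] (faults so far: 2)
  step 2: ref 2 -> HIT, frames=[3,2,-] (faults so far: 2)
  step 3: ref 3 -> HIT, frames=[3,2,-] (faults so far: 2)
  step 4: ref 1 -> FAULT, frames=[3,2,1] (faults so far: 3)
  step 5: ref 1 -> HIT, frames=[3,2,1] (faults so far: 3)
  step 6: ref 1 -> HIT, frames=[3,2,1] (faults so far: 3)
  step 7: ref 4 -> FAULT, evict 3, frames=[4,2,1] (faults so far: 4)
  step 8: ref 1 -> HIT, frames=[4,2,1] (faults so far: 4)
  step 9: ref 1 -> HIT, frames=[4,2,1] (faults so far: 4)
  step 10: ref 1 -> HIT, frames=[4,2,1] (faults so far: 4)
  step 11: ref 3 -> FAULT, evict 2, frames=[4,3,1] (faults so far: 5)
  step 12: ref 2 -> FAULT, evict 1, frames=[4,3,2] (faults so far: 6)
  FIFO total faults: 6
--- LRU ---
  step 0: ref 3 -> FAULT, frames=[3,-,-] (faults so far: 1)
  step 1: ref 2 -> FAULT, frames=[3,2,-] (faults so far: 2)
  step 2: ref 2 -> HIT, frames=[3,2,-] (faults so far: 2)
  step 3: ref 3 -> HIT, frames=[3,2,-] (faults so far: 2)
  step 4: ref 1 -> FAULT, frames=[3,2,1] (faults so far: 3)
  step 5: ref 1 -> HIT, frames=[3,2,1] (faults so far: 3)
  step 6: ref 1 -> HIT, frames=[3,2,1] (faults so far: 3)
  step 7: ref 4 -> FAULT, evict 2, frames=[3,4,1] (faults so far: 4)
  step 8: ref 1 -> HIT, frames=[3,4,1] (faults so far: 4)
  step 9: ref 1 -> HIT, frames=[3,4,1] (faults so far: 4)
  step 10: ref 1 -> HIT, frames=[3,4,1] (faults so far: 4)
  step 11: ref 3 -> HIT, frames=[3,4,1] (faults so far: 4)
  step 12: ref 2 -> FAULT, evict 4, frames=[3,2,1] (faults so far: 5)
  LRU total faults: 5
--- Optimal ---
  step 0: ref 3 -> FAULT, frames=[3,-,-] (faults so far: 1)
  step 1: ref 2 -> FAULT, frames=[3,2,-] (faults so far: 2)
  step 2: ref 2 -> HIT, frames=[3,2,-] (faults so far: 2)
  step 3: ref 3 -> HIT, frames=[3,2,-] (faults so far: 2)
  step 4: ref 1 -> FAULT, frames=[3,2,1] (faults so far: 3)
  step 5: ref 1 -> HIT, frames=[3,2,1] (faults so far: 3)
  step 6: ref 1 -> HIT, frames=[3,2,1] (faults so far: 3)
  step 7: ref 4 -> FAULT, evict 2, frames=[3,4,1] (faults so far: 4)
  step 8: ref 1 -> HIT, frames=[3,4,1] (faults so far: 4)
  step 9: ref 1 -> HIT, frames=[3,4,1] (faults so far: 4)
  step 10: ref 1 -> HIT, frames=[3,4,1] (faults so far: 4)
  step 11: ref 3 -> HIT, frames=[3,4,1] (faults so far: 4)
  step 12: ref 2 -> FAULT, evict 1, frames=[3,4,2] (faults so far: 5)
  Optimal total faults: 5

Answer: 6 5 5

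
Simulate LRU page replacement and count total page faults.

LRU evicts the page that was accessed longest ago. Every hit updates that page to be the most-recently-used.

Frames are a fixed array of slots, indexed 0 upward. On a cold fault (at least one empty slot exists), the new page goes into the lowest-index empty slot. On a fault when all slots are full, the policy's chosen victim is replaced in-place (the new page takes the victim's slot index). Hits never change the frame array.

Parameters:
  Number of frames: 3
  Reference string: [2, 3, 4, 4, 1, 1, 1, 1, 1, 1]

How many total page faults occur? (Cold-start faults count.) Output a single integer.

Answer: 4

Derivation:
Step 0: ref 2 → FAULT, frames=[2,-,-]
Step 1: ref 3 → FAULT, frames=[2,3,-]
Step 2: ref 4 → FAULT, frames=[2,3,4]
Step 3: ref 4 → HIT, frames=[2,3,4]
Step 4: ref 1 → FAULT (evict 2), frames=[1,3,4]
Step 5: ref 1 → HIT, frames=[1,3,4]
Step 6: ref 1 → HIT, frames=[1,3,4]
Step 7: ref 1 → HIT, frames=[1,3,4]
Step 8: ref 1 → HIT, frames=[1,3,4]
Step 9: ref 1 → HIT, frames=[1,3,4]
Total faults: 4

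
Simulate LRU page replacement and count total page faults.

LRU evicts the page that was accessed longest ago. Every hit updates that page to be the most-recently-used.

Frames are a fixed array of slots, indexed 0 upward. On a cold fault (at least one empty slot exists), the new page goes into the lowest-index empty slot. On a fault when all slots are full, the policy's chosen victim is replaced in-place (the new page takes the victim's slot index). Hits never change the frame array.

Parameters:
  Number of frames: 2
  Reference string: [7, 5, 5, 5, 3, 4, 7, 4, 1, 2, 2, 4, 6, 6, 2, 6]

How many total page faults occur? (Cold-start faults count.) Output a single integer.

Answer: 10

Derivation:
Step 0: ref 7 → FAULT, frames=[7,-]
Step 1: ref 5 → FAULT, frames=[7,5]
Step 2: ref 5 → HIT, frames=[7,5]
Step 3: ref 5 → HIT, frames=[7,5]
Step 4: ref 3 → FAULT (evict 7), frames=[3,5]
Step 5: ref 4 → FAULT (evict 5), frames=[3,4]
Step 6: ref 7 → FAULT (evict 3), frames=[7,4]
Step 7: ref 4 → HIT, frames=[7,4]
Step 8: ref 1 → FAULT (evict 7), frames=[1,4]
Step 9: ref 2 → FAULT (evict 4), frames=[1,2]
Step 10: ref 2 → HIT, frames=[1,2]
Step 11: ref 4 → FAULT (evict 1), frames=[4,2]
Step 12: ref 6 → FAULT (evict 2), frames=[4,6]
Step 13: ref 6 → HIT, frames=[4,6]
Step 14: ref 2 → FAULT (evict 4), frames=[2,6]
Step 15: ref 6 → HIT, frames=[2,6]
Total faults: 10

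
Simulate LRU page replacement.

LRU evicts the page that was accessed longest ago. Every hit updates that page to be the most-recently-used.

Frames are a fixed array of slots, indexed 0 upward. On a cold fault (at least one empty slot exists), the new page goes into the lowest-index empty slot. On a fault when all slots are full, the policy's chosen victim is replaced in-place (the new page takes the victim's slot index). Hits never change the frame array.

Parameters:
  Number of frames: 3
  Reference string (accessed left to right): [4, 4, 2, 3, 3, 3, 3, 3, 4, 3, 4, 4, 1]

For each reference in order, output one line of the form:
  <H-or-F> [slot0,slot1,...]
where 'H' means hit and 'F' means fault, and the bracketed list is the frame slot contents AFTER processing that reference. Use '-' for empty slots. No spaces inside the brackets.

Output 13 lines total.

F [4,-,-]
H [4,-,-]
F [4,2,-]
F [4,2,3]
H [4,2,3]
H [4,2,3]
H [4,2,3]
H [4,2,3]
H [4,2,3]
H [4,2,3]
H [4,2,3]
H [4,2,3]
F [4,1,3]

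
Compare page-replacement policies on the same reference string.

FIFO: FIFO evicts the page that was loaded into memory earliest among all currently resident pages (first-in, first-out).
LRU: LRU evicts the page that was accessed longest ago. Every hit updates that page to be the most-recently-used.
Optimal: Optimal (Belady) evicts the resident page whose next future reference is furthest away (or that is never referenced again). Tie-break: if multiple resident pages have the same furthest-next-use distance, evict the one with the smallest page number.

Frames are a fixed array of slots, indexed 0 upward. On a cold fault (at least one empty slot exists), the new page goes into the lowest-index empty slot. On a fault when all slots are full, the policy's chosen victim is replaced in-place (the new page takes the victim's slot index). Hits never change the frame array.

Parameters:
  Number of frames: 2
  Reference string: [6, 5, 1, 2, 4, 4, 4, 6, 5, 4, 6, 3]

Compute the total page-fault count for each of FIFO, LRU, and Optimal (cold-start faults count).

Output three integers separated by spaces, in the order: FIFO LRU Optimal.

--- FIFO ---
  step 0: ref 6 -> FAULT, frames=[6,-] (faults so far: 1)
  step 1: ref 5 -> FAULT, frames=[6,5] (faults so far: 2)
  step 2: ref 1 -> FAULT, evict 6, frames=[1,5] (faults so far: 3)
  step 3: ref 2 -> FAULT, evict 5, frames=[1,2] (faults so far: 4)
  step 4: ref 4 -> FAULT, evict 1, frames=[4,2] (faults so far: 5)
  step 5: ref 4 -> HIT, frames=[4,2] (faults so far: 5)
  step 6: ref 4 -> HIT, frames=[4,2] (faults so far: 5)
  step 7: ref 6 -> FAULT, evict 2, frames=[4,6] (faults so far: 6)
  step 8: ref 5 -> FAULT, evict 4, frames=[5,6] (faults so far: 7)
  step 9: ref 4 -> FAULT, evict 6, frames=[5,4] (faults so far: 8)
  step 10: ref 6 -> FAULT, evict 5, frames=[6,4] (faults so far: 9)
  step 11: ref 3 -> FAULT, evict 4, frames=[6,3] (faults so far: 10)
  FIFO total faults: 10
--- LRU ---
  step 0: ref 6 -> FAULT, frames=[6,-] (faults so far: 1)
  step 1: ref 5 -> FAULT, frames=[6,5] (faults so far: 2)
  step 2: ref 1 -> FAULT, evict 6, frames=[1,5] (faults so far: 3)
  step 3: ref 2 -> FAULT, evict 5, frames=[1,2] (faults so far: 4)
  step 4: ref 4 -> FAULT, evict 1, frames=[4,2] (faults so far: 5)
  step 5: ref 4 -> HIT, frames=[4,2] (faults so far: 5)
  step 6: ref 4 -> HIT, frames=[4,2] (faults so far: 5)
  step 7: ref 6 -> FAULT, evict 2, frames=[4,6] (faults so far: 6)
  step 8: ref 5 -> FAULT, evict 4, frames=[5,6] (faults so far: 7)
  step 9: ref 4 -> FAULT, evict 6, frames=[5,4] (faults so far: 8)
  step 10: ref 6 -> FAULT, evict 5, frames=[6,4] (faults so far: 9)
  step 11: ref 3 -> FAULT, evict 4, frames=[6,3] (faults so far: 10)
  LRU total faults: 10
--- Optimal ---
  step 0: ref 6 -> FAULT, frames=[6,-] (faults so far: 1)
  step 1: ref 5 -> FAULT, frames=[6,5] (faults so far: 2)
  step 2: ref 1 -> FAULT, evict 5, frames=[6,1] (faults so far: 3)
  step 3: ref 2 -> FAULT, evict 1, frames=[6,2] (faults so far: 4)
  step 4: ref 4 -> FAULT, evict 2, frames=[6,4] (faults so far: 5)
  step 5: ref 4 -> HIT, frames=[6,4] (faults so far: 5)
  step 6: ref 4 -> HIT, frames=[6,4] (faults so far: 5)
  step 7: ref 6 -> HIT, frames=[6,4] (faults so far: 5)
  step 8: ref 5 -> FAULT, evict 6, frames=[5,4] (faults so far: 6)
  step 9: ref 4 -> HIT, frames=[5,4] (faults so far: 6)
  step 10: ref 6 -> FAULT, evict 4, frames=[5,6] (faults so far: 7)
  step 11: ref 3 -> FAULT, evict 5, frames=[3,6] (faults so far: 8)
  Optimal total faults: 8

Answer: 10 10 8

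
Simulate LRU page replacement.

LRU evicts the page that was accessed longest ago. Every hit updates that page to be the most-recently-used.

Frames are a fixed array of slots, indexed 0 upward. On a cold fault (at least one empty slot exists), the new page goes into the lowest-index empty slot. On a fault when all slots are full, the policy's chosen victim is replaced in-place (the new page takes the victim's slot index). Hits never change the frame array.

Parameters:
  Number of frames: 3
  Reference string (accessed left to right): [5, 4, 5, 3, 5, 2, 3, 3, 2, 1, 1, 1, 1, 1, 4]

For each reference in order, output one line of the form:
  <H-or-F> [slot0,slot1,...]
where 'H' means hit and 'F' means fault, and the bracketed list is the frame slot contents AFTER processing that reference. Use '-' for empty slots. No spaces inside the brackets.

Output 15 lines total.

F [5,-,-]
F [5,4,-]
H [5,4,-]
F [5,4,3]
H [5,4,3]
F [5,2,3]
H [5,2,3]
H [5,2,3]
H [5,2,3]
F [1,2,3]
H [1,2,3]
H [1,2,3]
H [1,2,3]
H [1,2,3]
F [1,2,4]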